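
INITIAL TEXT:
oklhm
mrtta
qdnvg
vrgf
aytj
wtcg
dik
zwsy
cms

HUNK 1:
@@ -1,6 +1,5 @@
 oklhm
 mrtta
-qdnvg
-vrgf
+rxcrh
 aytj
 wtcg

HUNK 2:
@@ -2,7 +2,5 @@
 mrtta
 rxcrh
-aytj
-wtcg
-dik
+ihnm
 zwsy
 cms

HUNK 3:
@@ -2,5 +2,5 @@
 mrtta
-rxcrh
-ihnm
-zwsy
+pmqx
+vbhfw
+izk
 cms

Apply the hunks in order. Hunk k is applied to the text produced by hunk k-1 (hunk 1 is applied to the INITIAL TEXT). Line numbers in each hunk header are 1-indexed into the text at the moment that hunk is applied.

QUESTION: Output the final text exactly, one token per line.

Answer: oklhm
mrtta
pmqx
vbhfw
izk
cms

Derivation:
Hunk 1: at line 1 remove [qdnvg,vrgf] add [rxcrh] -> 8 lines: oklhm mrtta rxcrh aytj wtcg dik zwsy cms
Hunk 2: at line 2 remove [aytj,wtcg,dik] add [ihnm] -> 6 lines: oklhm mrtta rxcrh ihnm zwsy cms
Hunk 3: at line 2 remove [rxcrh,ihnm,zwsy] add [pmqx,vbhfw,izk] -> 6 lines: oklhm mrtta pmqx vbhfw izk cms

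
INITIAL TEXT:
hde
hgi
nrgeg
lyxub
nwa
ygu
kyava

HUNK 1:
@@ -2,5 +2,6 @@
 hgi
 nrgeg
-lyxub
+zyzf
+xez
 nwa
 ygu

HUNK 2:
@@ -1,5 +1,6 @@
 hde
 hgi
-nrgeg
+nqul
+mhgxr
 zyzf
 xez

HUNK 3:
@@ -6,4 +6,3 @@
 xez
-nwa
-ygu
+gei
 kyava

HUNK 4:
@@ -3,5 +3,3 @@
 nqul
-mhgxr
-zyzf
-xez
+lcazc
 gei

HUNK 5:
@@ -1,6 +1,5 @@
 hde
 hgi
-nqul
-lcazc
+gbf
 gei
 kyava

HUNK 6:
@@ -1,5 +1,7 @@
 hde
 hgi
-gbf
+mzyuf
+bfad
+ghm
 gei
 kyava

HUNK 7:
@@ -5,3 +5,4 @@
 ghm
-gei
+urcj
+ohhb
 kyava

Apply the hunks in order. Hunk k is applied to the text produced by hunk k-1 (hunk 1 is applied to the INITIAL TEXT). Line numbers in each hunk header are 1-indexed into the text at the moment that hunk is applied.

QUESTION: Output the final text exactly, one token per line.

Answer: hde
hgi
mzyuf
bfad
ghm
urcj
ohhb
kyava

Derivation:
Hunk 1: at line 2 remove [lyxub] add [zyzf,xez] -> 8 lines: hde hgi nrgeg zyzf xez nwa ygu kyava
Hunk 2: at line 1 remove [nrgeg] add [nqul,mhgxr] -> 9 lines: hde hgi nqul mhgxr zyzf xez nwa ygu kyava
Hunk 3: at line 6 remove [nwa,ygu] add [gei] -> 8 lines: hde hgi nqul mhgxr zyzf xez gei kyava
Hunk 4: at line 3 remove [mhgxr,zyzf,xez] add [lcazc] -> 6 lines: hde hgi nqul lcazc gei kyava
Hunk 5: at line 1 remove [nqul,lcazc] add [gbf] -> 5 lines: hde hgi gbf gei kyava
Hunk 6: at line 1 remove [gbf] add [mzyuf,bfad,ghm] -> 7 lines: hde hgi mzyuf bfad ghm gei kyava
Hunk 7: at line 5 remove [gei] add [urcj,ohhb] -> 8 lines: hde hgi mzyuf bfad ghm urcj ohhb kyava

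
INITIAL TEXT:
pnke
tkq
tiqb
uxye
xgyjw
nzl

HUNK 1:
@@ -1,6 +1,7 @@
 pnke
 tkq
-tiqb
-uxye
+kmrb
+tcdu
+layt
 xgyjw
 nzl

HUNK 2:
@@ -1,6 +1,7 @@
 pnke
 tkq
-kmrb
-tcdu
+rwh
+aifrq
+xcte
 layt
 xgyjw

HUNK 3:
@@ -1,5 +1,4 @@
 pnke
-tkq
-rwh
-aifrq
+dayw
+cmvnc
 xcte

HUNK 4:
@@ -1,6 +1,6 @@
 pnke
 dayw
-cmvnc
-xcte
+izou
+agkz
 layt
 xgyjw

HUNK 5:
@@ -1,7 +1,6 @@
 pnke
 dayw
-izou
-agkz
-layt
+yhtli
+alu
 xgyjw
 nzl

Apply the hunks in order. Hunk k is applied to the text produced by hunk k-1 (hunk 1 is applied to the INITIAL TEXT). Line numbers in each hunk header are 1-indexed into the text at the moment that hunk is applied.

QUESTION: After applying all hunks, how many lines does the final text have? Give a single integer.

Answer: 6

Derivation:
Hunk 1: at line 1 remove [tiqb,uxye] add [kmrb,tcdu,layt] -> 7 lines: pnke tkq kmrb tcdu layt xgyjw nzl
Hunk 2: at line 1 remove [kmrb,tcdu] add [rwh,aifrq,xcte] -> 8 lines: pnke tkq rwh aifrq xcte layt xgyjw nzl
Hunk 3: at line 1 remove [tkq,rwh,aifrq] add [dayw,cmvnc] -> 7 lines: pnke dayw cmvnc xcte layt xgyjw nzl
Hunk 4: at line 1 remove [cmvnc,xcte] add [izou,agkz] -> 7 lines: pnke dayw izou agkz layt xgyjw nzl
Hunk 5: at line 1 remove [izou,agkz,layt] add [yhtli,alu] -> 6 lines: pnke dayw yhtli alu xgyjw nzl
Final line count: 6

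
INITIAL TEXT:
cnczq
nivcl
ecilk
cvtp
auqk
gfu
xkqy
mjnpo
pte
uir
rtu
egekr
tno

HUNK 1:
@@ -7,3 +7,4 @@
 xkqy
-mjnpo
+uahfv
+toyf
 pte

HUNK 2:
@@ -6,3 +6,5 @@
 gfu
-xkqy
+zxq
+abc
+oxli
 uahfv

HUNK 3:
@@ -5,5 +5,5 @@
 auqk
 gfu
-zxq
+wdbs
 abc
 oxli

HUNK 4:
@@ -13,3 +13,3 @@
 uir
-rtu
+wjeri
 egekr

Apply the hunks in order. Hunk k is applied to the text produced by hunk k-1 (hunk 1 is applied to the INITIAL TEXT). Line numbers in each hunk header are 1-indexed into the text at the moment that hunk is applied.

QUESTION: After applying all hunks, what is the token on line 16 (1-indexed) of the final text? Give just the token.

Hunk 1: at line 7 remove [mjnpo] add [uahfv,toyf] -> 14 lines: cnczq nivcl ecilk cvtp auqk gfu xkqy uahfv toyf pte uir rtu egekr tno
Hunk 2: at line 6 remove [xkqy] add [zxq,abc,oxli] -> 16 lines: cnczq nivcl ecilk cvtp auqk gfu zxq abc oxli uahfv toyf pte uir rtu egekr tno
Hunk 3: at line 5 remove [zxq] add [wdbs] -> 16 lines: cnczq nivcl ecilk cvtp auqk gfu wdbs abc oxli uahfv toyf pte uir rtu egekr tno
Hunk 4: at line 13 remove [rtu] add [wjeri] -> 16 lines: cnczq nivcl ecilk cvtp auqk gfu wdbs abc oxli uahfv toyf pte uir wjeri egekr tno
Final line 16: tno

Answer: tno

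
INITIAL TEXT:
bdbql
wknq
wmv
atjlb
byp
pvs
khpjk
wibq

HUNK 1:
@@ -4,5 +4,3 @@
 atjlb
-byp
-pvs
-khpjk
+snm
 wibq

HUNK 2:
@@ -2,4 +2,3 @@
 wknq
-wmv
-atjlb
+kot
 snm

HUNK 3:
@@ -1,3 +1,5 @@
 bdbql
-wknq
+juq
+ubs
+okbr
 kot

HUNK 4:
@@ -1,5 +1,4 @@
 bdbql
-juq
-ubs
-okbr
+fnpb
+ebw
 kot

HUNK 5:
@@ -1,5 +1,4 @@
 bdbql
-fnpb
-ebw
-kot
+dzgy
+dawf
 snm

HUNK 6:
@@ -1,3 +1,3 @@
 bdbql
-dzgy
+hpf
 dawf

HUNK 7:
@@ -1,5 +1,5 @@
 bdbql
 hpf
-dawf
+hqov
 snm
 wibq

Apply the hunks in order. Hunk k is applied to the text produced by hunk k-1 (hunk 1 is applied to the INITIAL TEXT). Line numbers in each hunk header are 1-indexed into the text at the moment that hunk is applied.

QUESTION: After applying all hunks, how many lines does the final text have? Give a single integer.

Answer: 5

Derivation:
Hunk 1: at line 4 remove [byp,pvs,khpjk] add [snm] -> 6 lines: bdbql wknq wmv atjlb snm wibq
Hunk 2: at line 2 remove [wmv,atjlb] add [kot] -> 5 lines: bdbql wknq kot snm wibq
Hunk 3: at line 1 remove [wknq] add [juq,ubs,okbr] -> 7 lines: bdbql juq ubs okbr kot snm wibq
Hunk 4: at line 1 remove [juq,ubs,okbr] add [fnpb,ebw] -> 6 lines: bdbql fnpb ebw kot snm wibq
Hunk 5: at line 1 remove [fnpb,ebw,kot] add [dzgy,dawf] -> 5 lines: bdbql dzgy dawf snm wibq
Hunk 6: at line 1 remove [dzgy] add [hpf] -> 5 lines: bdbql hpf dawf snm wibq
Hunk 7: at line 1 remove [dawf] add [hqov] -> 5 lines: bdbql hpf hqov snm wibq
Final line count: 5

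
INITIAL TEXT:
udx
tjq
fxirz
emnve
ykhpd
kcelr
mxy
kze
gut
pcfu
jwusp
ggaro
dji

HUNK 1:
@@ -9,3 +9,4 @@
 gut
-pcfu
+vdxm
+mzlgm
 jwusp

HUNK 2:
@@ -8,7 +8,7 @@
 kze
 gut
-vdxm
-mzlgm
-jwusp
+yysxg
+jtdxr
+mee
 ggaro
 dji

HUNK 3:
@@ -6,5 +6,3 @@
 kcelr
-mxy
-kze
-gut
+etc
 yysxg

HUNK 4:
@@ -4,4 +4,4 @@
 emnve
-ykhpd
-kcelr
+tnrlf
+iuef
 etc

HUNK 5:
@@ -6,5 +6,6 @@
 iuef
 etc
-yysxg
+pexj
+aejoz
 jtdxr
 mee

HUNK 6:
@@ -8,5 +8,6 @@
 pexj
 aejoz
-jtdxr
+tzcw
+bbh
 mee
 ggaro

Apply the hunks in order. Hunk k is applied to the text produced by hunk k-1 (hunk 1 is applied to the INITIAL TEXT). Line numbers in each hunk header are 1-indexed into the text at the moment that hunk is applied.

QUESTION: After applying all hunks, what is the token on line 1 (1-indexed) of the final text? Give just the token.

Answer: udx

Derivation:
Hunk 1: at line 9 remove [pcfu] add [vdxm,mzlgm] -> 14 lines: udx tjq fxirz emnve ykhpd kcelr mxy kze gut vdxm mzlgm jwusp ggaro dji
Hunk 2: at line 8 remove [vdxm,mzlgm,jwusp] add [yysxg,jtdxr,mee] -> 14 lines: udx tjq fxirz emnve ykhpd kcelr mxy kze gut yysxg jtdxr mee ggaro dji
Hunk 3: at line 6 remove [mxy,kze,gut] add [etc] -> 12 lines: udx tjq fxirz emnve ykhpd kcelr etc yysxg jtdxr mee ggaro dji
Hunk 4: at line 4 remove [ykhpd,kcelr] add [tnrlf,iuef] -> 12 lines: udx tjq fxirz emnve tnrlf iuef etc yysxg jtdxr mee ggaro dji
Hunk 5: at line 6 remove [yysxg] add [pexj,aejoz] -> 13 lines: udx tjq fxirz emnve tnrlf iuef etc pexj aejoz jtdxr mee ggaro dji
Hunk 6: at line 8 remove [jtdxr] add [tzcw,bbh] -> 14 lines: udx tjq fxirz emnve tnrlf iuef etc pexj aejoz tzcw bbh mee ggaro dji
Final line 1: udx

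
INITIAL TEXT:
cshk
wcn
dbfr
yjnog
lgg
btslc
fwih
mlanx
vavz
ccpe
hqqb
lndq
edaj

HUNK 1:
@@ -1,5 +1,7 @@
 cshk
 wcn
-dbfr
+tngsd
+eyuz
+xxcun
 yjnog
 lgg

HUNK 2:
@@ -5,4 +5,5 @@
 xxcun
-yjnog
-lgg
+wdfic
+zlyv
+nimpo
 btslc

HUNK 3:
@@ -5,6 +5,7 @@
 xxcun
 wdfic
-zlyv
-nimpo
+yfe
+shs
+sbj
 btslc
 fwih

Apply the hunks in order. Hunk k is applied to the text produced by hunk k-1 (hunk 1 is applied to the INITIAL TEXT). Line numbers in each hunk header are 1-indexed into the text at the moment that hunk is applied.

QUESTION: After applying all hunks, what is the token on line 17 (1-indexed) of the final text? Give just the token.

Hunk 1: at line 1 remove [dbfr] add [tngsd,eyuz,xxcun] -> 15 lines: cshk wcn tngsd eyuz xxcun yjnog lgg btslc fwih mlanx vavz ccpe hqqb lndq edaj
Hunk 2: at line 5 remove [yjnog,lgg] add [wdfic,zlyv,nimpo] -> 16 lines: cshk wcn tngsd eyuz xxcun wdfic zlyv nimpo btslc fwih mlanx vavz ccpe hqqb lndq edaj
Hunk 3: at line 5 remove [zlyv,nimpo] add [yfe,shs,sbj] -> 17 lines: cshk wcn tngsd eyuz xxcun wdfic yfe shs sbj btslc fwih mlanx vavz ccpe hqqb lndq edaj
Final line 17: edaj

Answer: edaj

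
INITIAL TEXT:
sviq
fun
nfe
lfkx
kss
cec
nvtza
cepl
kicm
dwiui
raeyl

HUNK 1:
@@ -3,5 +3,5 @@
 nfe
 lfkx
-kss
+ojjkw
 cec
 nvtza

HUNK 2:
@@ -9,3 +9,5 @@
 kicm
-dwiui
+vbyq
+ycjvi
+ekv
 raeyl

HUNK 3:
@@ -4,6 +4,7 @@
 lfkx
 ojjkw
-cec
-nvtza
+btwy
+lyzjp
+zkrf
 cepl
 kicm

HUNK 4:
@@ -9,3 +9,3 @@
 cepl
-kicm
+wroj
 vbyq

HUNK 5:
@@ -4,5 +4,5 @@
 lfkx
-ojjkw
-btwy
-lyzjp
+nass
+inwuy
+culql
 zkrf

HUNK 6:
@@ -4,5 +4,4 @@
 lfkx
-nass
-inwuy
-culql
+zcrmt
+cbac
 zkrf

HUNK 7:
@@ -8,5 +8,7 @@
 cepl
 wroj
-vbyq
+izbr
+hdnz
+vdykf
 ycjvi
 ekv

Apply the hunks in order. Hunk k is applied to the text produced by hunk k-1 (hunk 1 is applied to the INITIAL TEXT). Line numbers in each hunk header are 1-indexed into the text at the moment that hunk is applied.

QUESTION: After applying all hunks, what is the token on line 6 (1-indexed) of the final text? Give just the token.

Answer: cbac

Derivation:
Hunk 1: at line 3 remove [kss] add [ojjkw] -> 11 lines: sviq fun nfe lfkx ojjkw cec nvtza cepl kicm dwiui raeyl
Hunk 2: at line 9 remove [dwiui] add [vbyq,ycjvi,ekv] -> 13 lines: sviq fun nfe lfkx ojjkw cec nvtza cepl kicm vbyq ycjvi ekv raeyl
Hunk 3: at line 4 remove [cec,nvtza] add [btwy,lyzjp,zkrf] -> 14 lines: sviq fun nfe lfkx ojjkw btwy lyzjp zkrf cepl kicm vbyq ycjvi ekv raeyl
Hunk 4: at line 9 remove [kicm] add [wroj] -> 14 lines: sviq fun nfe lfkx ojjkw btwy lyzjp zkrf cepl wroj vbyq ycjvi ekv raeyl
Hunk 5: at line 4 remove [ojjkw,btwy,lyzjp] add [nass,inwuy,culql] -> 14 lines: sviq fun nfe lfkx nass inwuy culql zkrf cepl wroj vbyq ycjvi ekv raeyl
Hunk 6: at line 4 remove [nass,inwuy,culql] add [zcrmt,cbac] -> 13 lines: sviq fun nfe lfkx zcrmt cbac zkrf cepl wroj vbyq ycjvi ekv raeyl
Hunk 7: at line 8 remove [vbyq] add [izbr,hdnz,vdykf] -> 15 lines: sviq fun nfe lfkx zcrmt cbac zkrf cepl wroj izbr hdnz vdykf ycjvi ekv raeyl
Final line 6: cbac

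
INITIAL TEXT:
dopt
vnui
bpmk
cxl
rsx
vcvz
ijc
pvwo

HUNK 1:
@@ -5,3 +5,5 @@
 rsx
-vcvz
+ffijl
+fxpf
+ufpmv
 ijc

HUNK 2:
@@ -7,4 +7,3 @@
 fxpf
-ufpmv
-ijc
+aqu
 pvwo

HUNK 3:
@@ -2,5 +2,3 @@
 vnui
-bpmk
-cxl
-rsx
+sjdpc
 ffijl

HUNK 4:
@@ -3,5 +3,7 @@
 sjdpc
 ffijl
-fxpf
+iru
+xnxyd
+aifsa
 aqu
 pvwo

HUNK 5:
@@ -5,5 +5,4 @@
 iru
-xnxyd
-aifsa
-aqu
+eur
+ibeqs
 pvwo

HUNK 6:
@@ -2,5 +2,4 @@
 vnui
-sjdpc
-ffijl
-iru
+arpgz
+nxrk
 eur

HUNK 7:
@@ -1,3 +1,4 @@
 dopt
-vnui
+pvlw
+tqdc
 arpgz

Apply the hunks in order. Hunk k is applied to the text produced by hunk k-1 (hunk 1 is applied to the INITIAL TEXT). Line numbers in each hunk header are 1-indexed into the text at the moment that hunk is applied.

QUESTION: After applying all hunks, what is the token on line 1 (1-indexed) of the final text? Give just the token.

Hunk 1: at line 5 remove [vcvz] add [ffijl,fxpf,ufpmv] -> 10 lines: dopt vnui bpmk cxl rsx ffijl fxpf ufpmv ijc pvwo
Hunk 2: at line 7 remove [ufpmv,ijc] add [aqu] -> 9 lines: dopt vnui bpmk cxl rsx ffijl fxpf aqu pvwo
Hunk 3: at line 2 remove [bpmk,cxl,rsx] add [sjdpc] -> 7 lines: dopt vnui sjdpc ffijl fxpf aqu pvwo
Hunk 4: at line 3 remove [fxpf] add [iru,xnxyd,aifsa] -> 9 lines: dopt vnui sjdpc ffijl iru xnxyd aifsa aqu pvwo
Hunk 5: at line 5 remove [xnxyd,aifsa,aqu] add [eur,ibeqs] -> 8 lines: dopt vnui sjdpc ffijl iru eur ibeqs pvwo
Hunk 6: at line 2 remove [sjdpc,ffijl,iru] add [arpgz,nxrk] -> 7 lines: dopt vnui arpgz nxrk eur ibeqs pvwo
Hunk 7: at line 1 remove [vnui] add [pvlw,tqdc] -> 8 lines: dopt pvlw tqdc arpgz nxrk eur ibeqs pvwo
Final line 1: dopt

Answer: dopt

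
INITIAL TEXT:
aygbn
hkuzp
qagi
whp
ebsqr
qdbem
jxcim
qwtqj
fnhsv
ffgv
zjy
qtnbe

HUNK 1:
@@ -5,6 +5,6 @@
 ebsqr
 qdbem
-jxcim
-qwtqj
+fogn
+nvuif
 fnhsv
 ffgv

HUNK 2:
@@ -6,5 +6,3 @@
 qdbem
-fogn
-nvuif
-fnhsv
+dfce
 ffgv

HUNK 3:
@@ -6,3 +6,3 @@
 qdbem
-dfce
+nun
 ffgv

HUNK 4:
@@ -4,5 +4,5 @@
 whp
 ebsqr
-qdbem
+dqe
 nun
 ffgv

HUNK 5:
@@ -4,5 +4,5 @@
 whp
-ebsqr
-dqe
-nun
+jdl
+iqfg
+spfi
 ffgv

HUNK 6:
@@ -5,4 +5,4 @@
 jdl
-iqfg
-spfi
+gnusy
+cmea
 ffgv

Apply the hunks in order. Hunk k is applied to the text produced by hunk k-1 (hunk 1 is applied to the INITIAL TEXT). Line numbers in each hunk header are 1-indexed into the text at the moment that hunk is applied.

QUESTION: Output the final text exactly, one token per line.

Hunk 1: at line 5 remove [jxcim,qwtqj] add [fogn,nvuif] -> 12 lines: aygbn hkuzp qagi whp ebsqr qdbem fogn nvuif fnhsv ffgv zjy qtnbe
Hunk 2: at line 6 remove [fogn,nvuif,fnhsv] add [dfce] -> 10 lines: aygbn hkuzp qagi whp ebsqr qdbem dfce ffgv zjy qtnbe
Hunk 3: at line 6 remove [dfce] add [nun] -> 10 lines: aygbn hkuzp qagi whp ebsqr qdbem nun ffgv zjy qtnbe
Hunk 4: at line 4 remove [qdbem] add [dqe] -> 10 lines: aygbn hkuzp qagi whp ebsqr dqe nun ffgv zjy qtnbe
Hunk 5: at line 4 remove [ebsqr,dqe,nun] add [jdl,iqfg,spfi] -> 10 lines: aygbn hkuzp qagi whp jdl iqfg spfi ffgv zjy qtnbe
Hunk 6: at line 5 remove [iqfg,spfi] add [gnusy,cmea] -> 10 lines: aygbn hkuzp qagi whp jdl gnusy cmea ffgv zjy qtnbe

Answer: aygbn
hkuzp
qagi
whp
jdl
gnusy
cmea
ffgv
zjy
qtnbe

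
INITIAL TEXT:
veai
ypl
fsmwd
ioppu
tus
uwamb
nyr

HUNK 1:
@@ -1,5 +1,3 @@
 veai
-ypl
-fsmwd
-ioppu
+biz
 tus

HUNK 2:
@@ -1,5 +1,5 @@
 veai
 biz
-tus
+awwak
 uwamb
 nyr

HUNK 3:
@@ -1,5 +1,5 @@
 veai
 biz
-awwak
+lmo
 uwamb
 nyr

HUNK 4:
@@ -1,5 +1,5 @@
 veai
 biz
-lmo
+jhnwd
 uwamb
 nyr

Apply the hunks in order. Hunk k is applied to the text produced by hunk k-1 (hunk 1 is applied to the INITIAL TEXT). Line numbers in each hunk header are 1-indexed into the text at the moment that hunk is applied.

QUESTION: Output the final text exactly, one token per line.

Hunk 1: at line 1 remove [ypl,fsmwd,ioppu] add [biz] -> 5 lines: veai biz tus uwamb nyr
Hunk 2: at line 1 remove [tus] add [awwak] -> 5 lines: veai biz awwak uwamb nyr
Hunk 3: at line 1 remove [awwak] add [lmo] -> 5 lines: veai biz lmo uwamb nyr
Hunk 4: at line 1 remove [lmo] add [jhnwd] -> 5 lines: veai biz jhnwd uwamb nyr

Answer: veai
biz
jhnwd
uwamb
nyr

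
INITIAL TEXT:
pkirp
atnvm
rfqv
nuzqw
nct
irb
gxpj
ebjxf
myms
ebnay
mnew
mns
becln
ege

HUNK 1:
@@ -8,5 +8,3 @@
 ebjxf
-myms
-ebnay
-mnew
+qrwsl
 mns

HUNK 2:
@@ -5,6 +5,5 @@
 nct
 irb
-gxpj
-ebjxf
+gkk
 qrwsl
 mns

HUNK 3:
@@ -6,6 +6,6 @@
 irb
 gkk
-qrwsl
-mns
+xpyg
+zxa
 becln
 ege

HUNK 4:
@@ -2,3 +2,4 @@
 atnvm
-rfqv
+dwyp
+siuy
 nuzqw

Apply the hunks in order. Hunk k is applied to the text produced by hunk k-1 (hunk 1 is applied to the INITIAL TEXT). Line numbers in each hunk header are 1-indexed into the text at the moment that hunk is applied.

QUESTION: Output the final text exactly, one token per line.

Hunk 1: at line 8 remove [myms,ebnay,mnew] add [qrwsl] -> 12 lines: pkirp atnvm rfqv nuzqw nct irb gxpj ebjxf qrwsl mns becln ege
Hunk 2: at line 5 remove [gxpj,ebjxf] add [gkk] -> 11 lines: pkirp atnvm rfqv nuzqw nct irb gkk qrwsl mns becln ege
Hunk 3: at line 6 remove [qrwsl,mns] add [xpyg,zxa] -> 11 lines: pkirp atnvm rfqv nuzqw nct irb gkk xpyg zxa becln ege
Hunk 4: at line 2 remove [rfqv] add [dwyp,siuy] -> 12 lines: pkirp atnvm dwyp siuy nuzqw nct irb gkk xpyg zxa becln ege

Answer: pkirp
atnvm
dwyp
siuy
nuzqw
nct
irb
gkk
xpyg
zxa
becln
ege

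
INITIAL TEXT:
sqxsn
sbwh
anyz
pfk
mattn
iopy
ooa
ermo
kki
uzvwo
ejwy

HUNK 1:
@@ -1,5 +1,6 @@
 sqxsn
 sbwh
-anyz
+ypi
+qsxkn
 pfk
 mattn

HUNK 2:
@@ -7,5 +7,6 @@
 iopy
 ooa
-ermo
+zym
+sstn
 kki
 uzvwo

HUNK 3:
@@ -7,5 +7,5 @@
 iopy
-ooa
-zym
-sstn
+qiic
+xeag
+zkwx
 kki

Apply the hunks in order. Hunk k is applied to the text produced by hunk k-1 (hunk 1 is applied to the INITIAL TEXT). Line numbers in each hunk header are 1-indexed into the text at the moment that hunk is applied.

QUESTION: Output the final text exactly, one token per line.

Answer: sqxsn
sbwh
ypi
qsxkn
pfk
mattn
iopy
qiic
xeag
zkwx
kki
uzvwo
ejwy

Derivation:
Hunk 1: at line 1 remove [anyz] add [ypi,qsxkn] -> 12 lines: sqxsn sbwh ypi qsxkn pfk mattn iopy ooa ermo kki uzvwo ejwy
Hunk 2: at line 7 remove [ermo] add [zym,sstn] -> 13 lines: sqxsn sbwh ypi qsxkn pfk mattn iopy ooa zym sstn kki uzvwo ejwy
Hunk 3: at line 7 remove [ooa,zym,sstn] add [qiic,xeag,zkwx] -> 13 lines: sqxsn sbwh ypi qsxkn pfk mattn iopy qiic xeag zkwx kki uzvwo ejwy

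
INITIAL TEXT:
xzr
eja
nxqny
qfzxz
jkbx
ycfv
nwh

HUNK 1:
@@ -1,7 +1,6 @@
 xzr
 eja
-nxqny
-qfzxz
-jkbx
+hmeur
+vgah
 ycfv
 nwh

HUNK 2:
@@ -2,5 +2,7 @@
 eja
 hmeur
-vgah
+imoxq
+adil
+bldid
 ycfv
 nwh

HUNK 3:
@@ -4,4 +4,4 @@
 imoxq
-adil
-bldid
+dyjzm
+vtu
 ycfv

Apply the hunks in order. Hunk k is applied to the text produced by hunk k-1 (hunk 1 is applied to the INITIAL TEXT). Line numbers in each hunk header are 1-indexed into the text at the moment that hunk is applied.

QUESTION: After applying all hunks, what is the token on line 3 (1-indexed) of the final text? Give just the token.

Hunk 1: at line 1 remove [nxqny,qfzxz,jkbx] add [hmeur,vgah] -> 6 lines: xzr eja hmeur vgah ycfv nwh
Hunk 2: at line 2 remove [vgah] add [imoxq,adil,bldid] -> 8 lines: xzr eja hmeur imoxq adil bldid ycfv nwh
Hunk 3: at line 4 remove [adil,bldid] add [dyjzm,vtu] -> 8 lines: xzr eja hmeur imoxq dyjzm vtu ycfv nwh
Final line 3: hmeur

Answer: hmeur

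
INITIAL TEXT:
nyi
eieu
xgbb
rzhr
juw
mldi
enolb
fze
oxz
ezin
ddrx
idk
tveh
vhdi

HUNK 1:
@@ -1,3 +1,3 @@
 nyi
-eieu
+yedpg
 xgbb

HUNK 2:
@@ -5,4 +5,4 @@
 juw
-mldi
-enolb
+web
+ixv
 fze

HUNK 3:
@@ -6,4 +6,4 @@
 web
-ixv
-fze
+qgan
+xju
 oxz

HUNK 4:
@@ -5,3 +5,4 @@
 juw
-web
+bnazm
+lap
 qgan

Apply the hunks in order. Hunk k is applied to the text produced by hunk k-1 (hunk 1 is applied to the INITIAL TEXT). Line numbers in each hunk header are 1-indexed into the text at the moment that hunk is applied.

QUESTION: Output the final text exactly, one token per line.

Answer: nyi
yedpg
xgbb
rzhr
juw
bnazm
lap
qgan
xju
oxz
ezin
ddrx
idk
tveh
vhdi

Derivation:
Hunk 1: at line 1 remove [eieu] add [yedpg] -> 14 lines: nyi yedpg xgbb rzhr juw mldi enolb fze oxz ezin ddrx idk tveh vhdi
Hunk 2: at line 5 remove [mldi,enolb] add [web,ixv] -> 14 lines: nyi yedpg xgbb rzhr juw web ixv fze oxz ezin ddrx idk tveh vhdi
Hunk 3: at line 6 remove [ixv,fze] add [qgan,xju] -> 14 lines: nyi yedpg xgbb rzhr juw web qgan xju oxz ezin ddrx idk tveh vhdi
Hunk 4: at line 5 remove [web] add [bnazm,lap] -> 15 lines: nyi yedpg xgbb rzhr juw bnazm lap qgan xju oxz ezin ddrx idk tveh vhdi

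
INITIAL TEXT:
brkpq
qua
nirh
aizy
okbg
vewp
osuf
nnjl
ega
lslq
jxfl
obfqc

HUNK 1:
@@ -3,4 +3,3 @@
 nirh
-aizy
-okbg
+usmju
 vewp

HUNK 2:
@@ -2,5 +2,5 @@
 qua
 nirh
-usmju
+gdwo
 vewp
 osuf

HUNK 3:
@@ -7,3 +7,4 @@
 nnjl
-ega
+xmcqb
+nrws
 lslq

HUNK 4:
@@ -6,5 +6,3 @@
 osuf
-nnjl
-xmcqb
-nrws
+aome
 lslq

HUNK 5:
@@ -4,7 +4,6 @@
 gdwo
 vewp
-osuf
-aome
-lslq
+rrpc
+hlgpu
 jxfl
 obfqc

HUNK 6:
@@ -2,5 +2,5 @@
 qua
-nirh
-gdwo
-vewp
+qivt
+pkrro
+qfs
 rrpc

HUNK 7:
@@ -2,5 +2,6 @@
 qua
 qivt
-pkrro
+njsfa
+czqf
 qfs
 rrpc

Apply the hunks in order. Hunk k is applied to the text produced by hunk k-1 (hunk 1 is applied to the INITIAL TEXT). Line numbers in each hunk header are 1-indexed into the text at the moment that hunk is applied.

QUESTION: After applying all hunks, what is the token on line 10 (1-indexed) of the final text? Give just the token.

Hunk 1: at line 3 remove [aizy,okbg] add [usmju] -> 11 lines: brkpq qua nirh usmju vewp osuf nnjl ega lslq jxfl obfqc
Hunk 2: at line 2 remove [usmju] add [gdwo] -> 11 lines: brkpq qua nirh gdwo vewp osuf nnjl ega lslq jxfl obfqc
Hunk 3: at line 7 remove [ega] add [xmcqb,nrws] -> 12 lines: brkpq qua nirh gdwo vewp osuf nnjl xmcqb nrws lslq jxfl obfqc
Hunk 4: at line 6 remove [nnjl,xmcqb,nrws] add [aome] -> 10 lines: brkpq qua nirh gdwo vewp osuf aome lslq jxfl obfqc
Hunk 5: at line 4 remove [osuf,aome,lslq] add [rrpc,hlgpu] -> 9 lines: brkpq qua nirh gdwo vewp rrpc hlgpu jxfl obfqc
Hunk 6: at line 2 remove [nirh,gdwo,vewp] add [qivt,pkrro,qfs] -> 9 lines: brkpq qua qivt pkrro qfs rrpc hlgpu jxfl obfqc
Hunk 7: at line 2 remove [pkrro] add [njsfa,czqf] -> 10 lines: brkpq qua qivt njsfa czqf qfs rrpc hlgpu jxfl obfqc
Final line 10: obfqc

Answer: obfqc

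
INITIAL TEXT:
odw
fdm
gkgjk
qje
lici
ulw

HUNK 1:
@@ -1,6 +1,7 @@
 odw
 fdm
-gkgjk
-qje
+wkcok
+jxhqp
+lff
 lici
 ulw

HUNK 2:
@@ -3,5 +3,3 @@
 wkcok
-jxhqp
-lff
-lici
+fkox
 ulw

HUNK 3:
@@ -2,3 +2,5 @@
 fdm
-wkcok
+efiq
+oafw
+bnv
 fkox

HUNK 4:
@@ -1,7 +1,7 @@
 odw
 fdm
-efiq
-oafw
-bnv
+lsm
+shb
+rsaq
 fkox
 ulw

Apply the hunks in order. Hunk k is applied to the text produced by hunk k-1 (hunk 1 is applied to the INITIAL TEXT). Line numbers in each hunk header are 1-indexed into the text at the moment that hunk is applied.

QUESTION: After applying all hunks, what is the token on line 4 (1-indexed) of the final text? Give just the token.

Answer: shb

Derivation:
Hunk 1: at line 1 remove [gkgjk,qje] add [wkcok,jxhqp,lff] -> 7 lines: odw fdm wkcok jxhqp lff lici ulw
Hunk 2: at line 3 remove [jxhqp,lff,lici] add [fkox] -> 5 lines: odw fdm wkcok fkox ulw
Hunk 3: at line 2 remove [wkcok] add [efiq,oafw,bnv] -> 7 lines: odw fdm efiq oafw bnv fkox ulw
Hunk 4: at line 1 remove [efiq,oafw,bnv] add [lsm,shb,rsaq] -> 7 lines: odw fdm lsm shb rsaq fkox ulw
Final line 4: shb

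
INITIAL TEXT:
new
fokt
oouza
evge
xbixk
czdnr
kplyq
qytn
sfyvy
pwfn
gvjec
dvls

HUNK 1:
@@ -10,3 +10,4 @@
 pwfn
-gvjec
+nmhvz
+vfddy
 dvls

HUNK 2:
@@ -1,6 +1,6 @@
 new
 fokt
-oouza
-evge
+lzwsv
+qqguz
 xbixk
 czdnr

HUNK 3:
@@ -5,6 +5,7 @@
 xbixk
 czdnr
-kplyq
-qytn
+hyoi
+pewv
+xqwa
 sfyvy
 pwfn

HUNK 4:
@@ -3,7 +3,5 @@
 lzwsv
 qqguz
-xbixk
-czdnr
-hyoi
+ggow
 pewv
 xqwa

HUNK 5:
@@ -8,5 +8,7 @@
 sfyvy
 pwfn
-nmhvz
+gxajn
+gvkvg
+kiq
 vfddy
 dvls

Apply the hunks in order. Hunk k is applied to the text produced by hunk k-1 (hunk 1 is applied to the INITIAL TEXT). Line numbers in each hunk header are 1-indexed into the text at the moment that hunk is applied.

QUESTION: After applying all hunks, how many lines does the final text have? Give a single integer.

Hunk 1: at line 10 remove [gvjec] add [nmhvz,vfddy] -> 13 lines: new fokt oouza evge xbixk czdnr kplyq qytn sfyvy pwfn nmhvz vfddy dvls
Hunk 2: at line 1 remove [oouza,evge] add [lzwsv,qqguz] -> 13 lines: new fokt lzwsv qqguz xbixk czdnr kplyq qytn sfyvy pwfn nmhvz vfddy dvls
Hunk 3: at line 5 remove [kplyq,qytn] add [hyoi,pewv,xqwa] -> 14 lines: new fokt lzwsv qqguz xbixk czdnr hyoi pewv xqwa sfyvy pwfn nmhvz vfddy dvls
Hunk 4: at line 3 remove [xbixk,czdnr,hyoi] add [ggow] -> 12 lines: new fokt lzwsv qqguz ggow pewv xqwa sfyvy pwfn nmhvz vfddy dvls
Hunk 5: at line 8 remove [nmhvz] add [gxajn,gvkvg,kiq] -> 14 lines: new fokt lzwsv qqguz ggow pewv xqwa sfyvy pwfn gxajn gvkvg kiq vfddy dvls
Final line count: 14

Answer: 14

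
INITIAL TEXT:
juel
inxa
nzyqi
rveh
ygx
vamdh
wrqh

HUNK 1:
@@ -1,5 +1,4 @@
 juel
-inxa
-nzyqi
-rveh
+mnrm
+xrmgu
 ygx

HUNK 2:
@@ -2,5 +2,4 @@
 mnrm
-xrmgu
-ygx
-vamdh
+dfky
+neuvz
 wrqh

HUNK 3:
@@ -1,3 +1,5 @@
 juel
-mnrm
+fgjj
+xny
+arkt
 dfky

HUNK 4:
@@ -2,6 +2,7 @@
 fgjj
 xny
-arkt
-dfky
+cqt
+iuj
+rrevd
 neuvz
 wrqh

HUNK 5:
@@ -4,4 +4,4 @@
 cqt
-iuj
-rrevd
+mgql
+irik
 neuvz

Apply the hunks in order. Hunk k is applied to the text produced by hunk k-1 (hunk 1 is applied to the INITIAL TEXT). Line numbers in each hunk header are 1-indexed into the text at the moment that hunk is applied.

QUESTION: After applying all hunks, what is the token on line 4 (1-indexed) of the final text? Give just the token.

Answer: cqt

Derivation:
Hunk 1: at line 1 remove [inxa,nzyqi,rveh] add [mnrm,xrmgu] -> 6 lines: juel mnrm xrmgu ygx vamdh wrqh
Hunk 2: at line 2 remove [xrmgu,ygx,vamdh] add [dfky,neuvz] -> 5 lines: juel mnrm dfky neuvz wrqh
Hunk 3: at line 1 remove [mnrm] add [fgjj,xny,arkt] -> 7 lines: juel fgjj xny arkt dfky neuvz wrqh
Hunk 4: at line 2 remove [arkt,dfky] add [cqt,iuj,rrevd] -> 8 lines: juel fgjj xny cqt iuj rrevd neuvz wrqh
Hunk 5: at line 4 remove [iuj,rrevd] add [mgql,irik] -> 8 lines: juel fgjj xny cqt mgql irik neuvz wrqh
Final line 4: cqt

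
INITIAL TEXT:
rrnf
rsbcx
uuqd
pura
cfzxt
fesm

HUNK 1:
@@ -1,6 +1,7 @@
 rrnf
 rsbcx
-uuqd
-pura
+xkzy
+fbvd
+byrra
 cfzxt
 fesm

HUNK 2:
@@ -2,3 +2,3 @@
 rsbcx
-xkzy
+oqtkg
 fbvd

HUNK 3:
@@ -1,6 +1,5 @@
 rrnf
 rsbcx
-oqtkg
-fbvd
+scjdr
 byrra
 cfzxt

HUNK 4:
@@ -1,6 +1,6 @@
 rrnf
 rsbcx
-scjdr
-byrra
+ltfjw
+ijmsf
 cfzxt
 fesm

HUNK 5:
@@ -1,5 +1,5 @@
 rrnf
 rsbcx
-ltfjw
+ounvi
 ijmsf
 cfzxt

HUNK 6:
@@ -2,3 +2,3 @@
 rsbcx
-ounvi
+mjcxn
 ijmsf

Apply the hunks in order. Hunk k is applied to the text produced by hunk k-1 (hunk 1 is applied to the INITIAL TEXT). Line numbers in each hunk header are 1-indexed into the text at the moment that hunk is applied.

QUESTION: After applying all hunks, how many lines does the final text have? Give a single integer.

Hunk 1: at line 1 remove [uuqd,pura] add [xkzy,fbvd,byrra] -> 7 lines: rrnf rsbcx xkzy fbvd byrra cfzxt fesm
Hunk 2: at line 2 remove [xkzy] add [oqtkg] -> 7 lines: rrnf rsbcx oqtkg fbvd byrra cfzxt fesm
Hunk 3: at line 1 remove [oqtkg,fbvd] add [scjdr] -> 6 lines: rrnf rsbcx scjdr byrra cfzxt fesm
Hunk 4: at line 1 remove [scjdr,byrra] add [ltfjw,ijmsf] -> 6 lines: rrnf rsbcx ltfjw ijmsf cfzxt fesm
Hunk 5: at line 1 remove [ltfjw] add [ounvi] -> 6 lines: rrnf rsbcx ounvi ijmsf cfzxt fesm
Hunk 6: at line 2 remove [ounvi] add [mjcxn] -> 6 lines: rrnf rsbcx mjcxn ijmsf cfzxt fesm
Final line count: 6

Answer: 6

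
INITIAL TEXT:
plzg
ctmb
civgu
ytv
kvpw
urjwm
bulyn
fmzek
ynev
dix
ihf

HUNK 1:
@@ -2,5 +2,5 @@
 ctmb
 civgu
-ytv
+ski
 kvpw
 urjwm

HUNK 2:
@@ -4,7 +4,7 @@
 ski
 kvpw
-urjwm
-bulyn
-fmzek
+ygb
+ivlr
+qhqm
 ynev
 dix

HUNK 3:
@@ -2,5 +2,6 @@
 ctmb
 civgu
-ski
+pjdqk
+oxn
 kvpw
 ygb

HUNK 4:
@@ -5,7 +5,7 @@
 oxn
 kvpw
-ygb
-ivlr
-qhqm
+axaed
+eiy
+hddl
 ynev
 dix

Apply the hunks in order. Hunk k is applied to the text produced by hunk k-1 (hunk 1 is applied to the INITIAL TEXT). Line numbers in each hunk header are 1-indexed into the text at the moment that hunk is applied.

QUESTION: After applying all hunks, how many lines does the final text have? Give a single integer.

Hunk 1: at line 2 remove [ytv] add [ski] -> 11 lines: plzg ctmb civgu ski kvpw urjwm bulyn fmzek ynev dix ihf
Hunk 2: at line 4 remove [urjwm,bulyn,fmzek] add [ygb,ivlr,qhqm] -> 11 lines: plzg ctmb civgu ski kvpw ygb ivlr qhqm ynev dix ihf
Hunk 3: at line 2 remove [ski] add [pjdqk,oxn] -> 12 lines: plzg ctmb civgu pjdqk oxn kvpw ygb ivlr qhqm ynev dix ihf
Hunk 4: at line 5 remove [ygb,ivlr,qhqm] add [axaed,eiy,hddl] -> 12 lines: plzg ctmb civgu pjdqk oxn kvpw axaed eiy hddl ynev dix ihf
Final line count: 12

Answer: 12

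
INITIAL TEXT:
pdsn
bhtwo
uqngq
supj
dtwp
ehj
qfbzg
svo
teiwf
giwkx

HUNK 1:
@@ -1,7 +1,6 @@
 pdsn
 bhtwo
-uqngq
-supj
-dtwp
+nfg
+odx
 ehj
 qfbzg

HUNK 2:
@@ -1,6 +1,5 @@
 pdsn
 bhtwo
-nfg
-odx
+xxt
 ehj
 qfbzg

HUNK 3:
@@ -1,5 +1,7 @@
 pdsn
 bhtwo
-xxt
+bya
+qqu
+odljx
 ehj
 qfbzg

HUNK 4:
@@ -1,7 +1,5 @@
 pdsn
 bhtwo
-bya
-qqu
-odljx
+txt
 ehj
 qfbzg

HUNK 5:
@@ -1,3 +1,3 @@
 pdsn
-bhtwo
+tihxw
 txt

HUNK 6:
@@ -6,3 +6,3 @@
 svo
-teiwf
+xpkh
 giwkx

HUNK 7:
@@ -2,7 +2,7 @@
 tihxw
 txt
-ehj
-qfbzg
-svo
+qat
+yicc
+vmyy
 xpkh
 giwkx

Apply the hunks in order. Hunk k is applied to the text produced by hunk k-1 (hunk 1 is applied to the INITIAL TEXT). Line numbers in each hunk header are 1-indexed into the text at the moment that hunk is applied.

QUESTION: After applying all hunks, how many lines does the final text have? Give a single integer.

Hunk 1: at line 1 remove [uqngq,supj,dtwp] add [nfg,odx] -> 9 lines: pdsn bhtwo nfg odx ehj qfbzg svo teiwf giwkx
Hunk 2: at line 1 remove [nfg,odx] add [xxt] -> 8 lines: pdsn bhtwo xxt ehj qfbzg svo teiwf giwkx
Hunk 3: at line 1 remove [xxt] add [bya,qqu,odljx] -> 10 lines: pdsn bhtwo bya qqu odljx ehj qfbzg svo teiwf giwkx
Hunk 4: at line 1 remove [bya,qqu,odljx] add [txt] -> 8 lines: pdsn bhtwo txt ehj qfbzg svo teiwf giwkx
Hunk 5: at line 1 remove [bhtwo] add [tihxw] -> 8 lines: pdsn tihxw txt ehj qfbzg svo teiwf giwkx
Hunk 6: at line 6 remove [teiwf] add [xpkh] -> 8 lines: pdsn tihxw txt ehj qfbzg svo xpkh giwkx
Hunk 7: at line 2 remove [ehj,qfbzg,svo] add [qat,yicc,vmyy] -> 8 lines: pdsn tihxw txt qat yicc vmyy xpkh giwkx
Final line count: 8

Answer: 8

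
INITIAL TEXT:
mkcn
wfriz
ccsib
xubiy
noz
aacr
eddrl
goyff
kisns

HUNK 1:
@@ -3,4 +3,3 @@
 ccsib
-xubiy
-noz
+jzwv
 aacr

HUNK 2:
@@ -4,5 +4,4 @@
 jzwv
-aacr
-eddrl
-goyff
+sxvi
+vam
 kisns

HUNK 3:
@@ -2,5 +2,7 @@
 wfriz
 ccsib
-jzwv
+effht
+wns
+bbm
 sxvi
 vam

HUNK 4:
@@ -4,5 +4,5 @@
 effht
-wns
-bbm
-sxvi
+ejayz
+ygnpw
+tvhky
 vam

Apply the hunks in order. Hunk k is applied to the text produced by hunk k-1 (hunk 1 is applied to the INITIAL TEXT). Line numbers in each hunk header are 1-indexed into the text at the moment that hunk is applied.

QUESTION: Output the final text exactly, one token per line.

Answer: mkcn
wfriz
ccsib
effht
ejayz
ygnpw
tvhky
vam
kisns

Derivation:
Hunk 1: at line 3 remove [xubiy,noz] add [jzwv] -> 8 lines: mkcn wfriz ccsib jzwv aacr eddrl goyff kisns
Hunk 2: at line 4 remove [aacr,eddrl,goyff] add [sxvi,vam] -> 7 lines: mkcn wfriz ccsib jzwv sxvi vam kisns
Hunk 3: at line 2 remove [jzwv] add [effht,wns,bbm] -> 9 lines: mkcn wfriz ccsib effht wns bbm sxvi vam kisns
Hunk 4: at line 4 remove [wns,bbm,sxvi] add [ejayz,ygnpw,tvhky] -> 9 lines: mkcn wfriz ccsib effht ejayz ygnpw tvhky vam kisns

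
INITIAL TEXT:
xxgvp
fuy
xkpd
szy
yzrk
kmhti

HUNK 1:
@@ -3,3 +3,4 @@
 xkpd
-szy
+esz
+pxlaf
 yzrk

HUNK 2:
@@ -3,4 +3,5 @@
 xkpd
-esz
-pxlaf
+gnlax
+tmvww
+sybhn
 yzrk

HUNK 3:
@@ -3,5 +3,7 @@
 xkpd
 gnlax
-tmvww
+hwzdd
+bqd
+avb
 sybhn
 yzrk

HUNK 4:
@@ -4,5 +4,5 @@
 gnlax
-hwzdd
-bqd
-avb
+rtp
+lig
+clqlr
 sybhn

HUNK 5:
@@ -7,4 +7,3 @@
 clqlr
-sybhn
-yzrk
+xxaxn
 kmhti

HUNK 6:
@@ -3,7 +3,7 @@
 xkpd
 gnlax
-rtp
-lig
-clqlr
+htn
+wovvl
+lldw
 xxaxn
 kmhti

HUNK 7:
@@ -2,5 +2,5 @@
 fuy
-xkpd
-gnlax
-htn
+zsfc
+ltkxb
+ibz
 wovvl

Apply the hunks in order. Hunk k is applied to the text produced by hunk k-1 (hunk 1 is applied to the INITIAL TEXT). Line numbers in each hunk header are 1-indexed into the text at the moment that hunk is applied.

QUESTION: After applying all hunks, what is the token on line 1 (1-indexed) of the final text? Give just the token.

Answer: xxgvp

Derivation:
Hunk 1: at line 3 remove [szy] add [esz,pxlaf] -> 7 lines: xxgvp fuy xkpd esz pxlaf yzrk kmhti
Hunk 2: at line 3 remove [esz,pxlaf] add [gnlax,tmvww,sybhn] -> 8 lines: xxgvp fuy xkpd gnlax tmvww sybhn yzrk kmhti
Hunk 3: at line 3 remove [tmvww] add [hwzdd,bqd,avb] -> 10 lines: xxgvp fuy xkpd gnlax hwzdd bqd avb sybhn yzrk kmhti
Hunk 4: at line 4 remove [hwzdd,bqd,avb] add [rtp,lig,clqlr] -> 10 lines: xxgvp fuy xkpd gnlax rtp lig clqlr sybhn yzrk kmhti
Hunk 5: at line 7 remove [sybhn,yzrk] add [xxaxn] -> 9 lines: xxgvp fuy xkpd gnlax rtp lig clqlr xxaxn kmhti
Hunk 6: at line 3 remove [rtp,lig,clqlr] add [htn,wovvl,lldw] -> 9 lines: xxgvp fuy xkpd gnlax htn wovvl lldw xxaxn kmhti
Hunk 7: at line 2 remove [xkpd,gnlax,htn] add [zsfc,ltkxb,ibz] -> 9 lines: xxgvp fuy zsfc ltkxb ibz wovvl lldw xxaxn kmhti
Final line 1: xxgvp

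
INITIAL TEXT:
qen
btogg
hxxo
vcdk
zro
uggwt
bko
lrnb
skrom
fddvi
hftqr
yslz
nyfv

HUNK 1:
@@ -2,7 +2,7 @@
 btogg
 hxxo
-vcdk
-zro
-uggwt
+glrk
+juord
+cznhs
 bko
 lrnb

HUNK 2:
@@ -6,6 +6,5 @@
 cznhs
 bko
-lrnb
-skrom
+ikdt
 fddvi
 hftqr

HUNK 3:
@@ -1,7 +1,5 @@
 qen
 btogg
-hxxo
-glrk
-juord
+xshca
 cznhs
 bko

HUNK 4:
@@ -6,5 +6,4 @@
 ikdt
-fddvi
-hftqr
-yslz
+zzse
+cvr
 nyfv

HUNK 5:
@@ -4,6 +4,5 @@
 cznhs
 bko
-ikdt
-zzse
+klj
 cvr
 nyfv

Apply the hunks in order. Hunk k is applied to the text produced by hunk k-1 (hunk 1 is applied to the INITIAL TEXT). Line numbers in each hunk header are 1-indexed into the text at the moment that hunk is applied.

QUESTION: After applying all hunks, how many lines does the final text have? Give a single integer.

Hunk 1: at line 2 remove [vcdk,zro,uggwt] add [glrk,juord,cznhs] -> 13 lines: qen btogg hxxo glrk juord cznhs bko lrnb skrom fddvi hftqr yslz nyfv
Hunk 2: at line 6 remove [lrnb,skrom] add [ikdt] -> 12 lines: qen btogg hxxo glrk juord cznhs bko ikdt fddvi hftqr yslz nyfv
Hunk 3: at line 1 remove [hxxo,glrk,juord] add [xshca] -> 10 lines: qen btogg xshca cznhs bko ikdt fddvi hftqr yslz nyfv
Hunk 4: at line 6 remove [fddvi,hftqr,yslz] add [zzse,cvr] -> 9 lines: qen btogg xshca cznhs bko ikdt zzse cvr nyfv
Hunk 5: at line 4 remove [ikdt,zzse] add [klj] -> 8 lines: qen btogg xshca cznhs bko klj cvr nyfv
Final line count: 8

Answer: 8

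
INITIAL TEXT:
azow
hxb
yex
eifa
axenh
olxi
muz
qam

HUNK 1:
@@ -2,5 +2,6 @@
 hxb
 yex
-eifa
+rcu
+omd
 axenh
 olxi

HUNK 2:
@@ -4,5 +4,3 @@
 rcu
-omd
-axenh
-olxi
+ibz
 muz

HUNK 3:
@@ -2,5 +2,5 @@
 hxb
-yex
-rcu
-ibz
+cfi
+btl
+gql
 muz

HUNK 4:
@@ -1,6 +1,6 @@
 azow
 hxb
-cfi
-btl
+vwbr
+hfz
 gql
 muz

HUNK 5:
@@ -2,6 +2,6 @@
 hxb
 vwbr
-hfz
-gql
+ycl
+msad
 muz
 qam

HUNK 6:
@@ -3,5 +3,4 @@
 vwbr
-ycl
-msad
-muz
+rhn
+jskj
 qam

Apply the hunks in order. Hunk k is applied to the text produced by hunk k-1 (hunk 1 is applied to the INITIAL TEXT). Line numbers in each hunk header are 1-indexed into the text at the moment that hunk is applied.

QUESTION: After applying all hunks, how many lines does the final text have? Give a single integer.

Answer: 6

Derivation:
Hunk 1: at line 2 remove [eifa] add [rcu,omd] -> 9 lines: azow hxb yex rcu omd axenh olxi muz qam
Hunk 2: at line 4 remove [omd,axenh,olxi] add [ibz] -> 7 lines: azow hxb yex rcu ibz muz qam
Hunk 3: at line 2 remove [yex,rcu,ibz] add [cfi,btl,gql] -> 7 lines: azow hxb cfi btl gql muz qam
Hunk 4: at line 1 remove [cfi,btl] add [vwbr,hfz] -> 7 lines: azow hxb vwbr hfz gql muz qam
Hunk 5: at line 2 remove [hfz,gql] add [ycl,msad] -> 7 lines: azow hxb vwbr ycl msad muz qam
Hunk 6: at line 3 remove [ycl,msad,muz] add [rhn,jskj] -> 6 lines: azow hxb vwbr rhn jskj qam
Final line count: 6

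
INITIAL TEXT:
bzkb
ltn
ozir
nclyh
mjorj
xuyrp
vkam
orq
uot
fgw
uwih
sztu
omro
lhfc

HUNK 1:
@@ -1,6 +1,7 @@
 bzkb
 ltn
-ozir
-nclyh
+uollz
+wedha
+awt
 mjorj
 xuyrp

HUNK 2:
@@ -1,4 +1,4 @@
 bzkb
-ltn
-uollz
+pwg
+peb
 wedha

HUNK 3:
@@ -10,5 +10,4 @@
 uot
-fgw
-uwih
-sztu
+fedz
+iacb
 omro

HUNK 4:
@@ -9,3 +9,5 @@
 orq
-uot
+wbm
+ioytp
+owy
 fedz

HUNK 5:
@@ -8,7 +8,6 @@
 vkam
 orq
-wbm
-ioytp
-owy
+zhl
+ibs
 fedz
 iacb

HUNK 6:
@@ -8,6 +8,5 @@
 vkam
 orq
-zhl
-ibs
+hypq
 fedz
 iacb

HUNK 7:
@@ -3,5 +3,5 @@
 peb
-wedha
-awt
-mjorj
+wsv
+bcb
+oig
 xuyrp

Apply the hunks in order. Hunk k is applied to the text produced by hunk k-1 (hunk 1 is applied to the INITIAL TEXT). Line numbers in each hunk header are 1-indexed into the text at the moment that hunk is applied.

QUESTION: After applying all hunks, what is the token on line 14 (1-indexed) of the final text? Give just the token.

Answer: lhfc

Derivation:
Hunk 1: at line 1 remove [ozir,nclyh] add [uollz,wedha,awt] -> 15 lines: bzkb ltn uollz wedha awt mjorj xuyrp vkam orq uot fgw uwih sztu omro lhfc
Hunk 2: at line 1 remove [ltn,uollz] add [pwg,peb] -> 15 lines: bzkb pwg peb wedha awt mjorj xuyrp vkam orq uot fgw uwih sztu omro lhfc
Hunk 3: at line 10 remove [fgw,uwih,sztu] add [fedz,iacb] -> 14 lines: bzkb pwg peb wedha awt mjorj xuyrp vkam orq uot fedz iacb omro lhfc
Hunk 4: at line 9 remove [uot] add [wbm,ioytp,owy] -> 16 lines: bzkb pwg peb wedha awt mjorj xuyrp vkam orq wbm ioytp owy fedz iacb omro lhfc
Hunk 5: at line 8 remove [wbm,ioytp,owy] add [zhl,ibs] -> 15 lines: bzkb pwg peb wedha awt mjorj xuyrp vkam orq zhl ibs fedz iacb omro lhfc
Hunk 6: at line 8 remove [zhl,ibs] add [hypq] -> 14 lines: bzkb pwg peb wedha awt mjorj xuyrp vkam orq hypq fedz iacb omro lhfc
Hunk 7: at line 3 remove [wedha,awt,mjorj] add [wsv,bcb,oig] -> 14 lines: bzkb pwg peb wsv bcb oig xuyrp vkam orq hypq fedz iacb omro lhfc
Final line 14: lhfc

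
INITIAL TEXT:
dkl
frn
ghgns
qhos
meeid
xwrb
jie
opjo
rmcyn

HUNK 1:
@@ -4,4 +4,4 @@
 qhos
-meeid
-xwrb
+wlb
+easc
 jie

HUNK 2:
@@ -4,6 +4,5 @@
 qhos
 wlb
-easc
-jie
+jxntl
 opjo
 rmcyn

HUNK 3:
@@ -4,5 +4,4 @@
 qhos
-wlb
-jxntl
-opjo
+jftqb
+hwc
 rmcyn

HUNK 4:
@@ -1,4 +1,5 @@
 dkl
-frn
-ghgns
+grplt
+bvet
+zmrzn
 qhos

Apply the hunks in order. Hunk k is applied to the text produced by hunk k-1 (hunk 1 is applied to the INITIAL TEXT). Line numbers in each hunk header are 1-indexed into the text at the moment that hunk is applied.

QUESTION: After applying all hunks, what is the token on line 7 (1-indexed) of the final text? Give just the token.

Answer: hwc

Derivation:
Hunk 1: at line 4 remove [meeid,xwrb] add [wlb,easc] -> 9 lines: dkl frn ghgns qhos wlb easc jie opjo rmcyn
Hunk 2: at line 4 remove [easc,jie] add [jxntl] -> 8 lines: dkl frn ghgns qhos wlb jxntl opjo rmcyn
Hunk 3: at line 4 remove [wlb,jxntl,opjo] add [jftqb,hwc] -> 7 lines: dkl frn ghgns qhos jftqb hwc rmcyn
Hunk 4: at line 1 remove [frn,ghgns] add [grplt,bvet,zmrzn] -> 8 lines: dkl grplt bvet zmrzn qhos jftqb hwc rmcyn
Final line 7: hwc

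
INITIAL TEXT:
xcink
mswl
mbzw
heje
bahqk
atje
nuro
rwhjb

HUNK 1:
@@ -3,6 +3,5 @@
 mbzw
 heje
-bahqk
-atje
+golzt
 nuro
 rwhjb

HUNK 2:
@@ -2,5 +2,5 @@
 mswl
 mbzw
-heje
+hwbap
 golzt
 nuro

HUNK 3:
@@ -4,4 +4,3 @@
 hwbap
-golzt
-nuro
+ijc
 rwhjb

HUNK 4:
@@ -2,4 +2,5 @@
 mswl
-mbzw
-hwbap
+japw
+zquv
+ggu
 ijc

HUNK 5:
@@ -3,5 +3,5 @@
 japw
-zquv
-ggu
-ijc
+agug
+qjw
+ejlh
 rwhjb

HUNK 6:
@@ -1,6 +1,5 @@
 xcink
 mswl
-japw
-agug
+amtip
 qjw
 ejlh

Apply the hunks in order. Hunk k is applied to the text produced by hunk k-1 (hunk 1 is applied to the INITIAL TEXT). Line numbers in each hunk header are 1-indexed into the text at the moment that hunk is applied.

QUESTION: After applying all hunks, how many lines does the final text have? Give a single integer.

Hunk 1: at line 3 remove [bahqk,atje] add [golzt] -> 7 lines: xcink mswl mbzw heje golzt nuro rwhjb
Hunk 2: at line 2 remove [heje] add [hwbap] -> 7 lines: xcink mswl mbzw hwbap golzt nuro rwhjb
Hunk 3: at line 4 remove [golzt,nuro] add [ijc] -> 6 lines: xcink mswl mbzw hwbap ijc rwhjb
Hunk 4: at line 2 remove [mbzw,hwbap] add [japw,zquv,ggu] -> 7 lines: xcink mswl japw zquv ggu ijc rwhjb
Hunk 5: at line 3 remove [zquv,ggu,ijc] add [agug,qjw,ejlh] -> 7 lines: xcink mswl japw agug qjw ejlh rwhjb
Hunk 6: at line 1 remove [japw,agug] add [amtip] -> 6 lines: xcink mswl amtip qjw ejlh rwhjb
Final line count: 6

Answer: 6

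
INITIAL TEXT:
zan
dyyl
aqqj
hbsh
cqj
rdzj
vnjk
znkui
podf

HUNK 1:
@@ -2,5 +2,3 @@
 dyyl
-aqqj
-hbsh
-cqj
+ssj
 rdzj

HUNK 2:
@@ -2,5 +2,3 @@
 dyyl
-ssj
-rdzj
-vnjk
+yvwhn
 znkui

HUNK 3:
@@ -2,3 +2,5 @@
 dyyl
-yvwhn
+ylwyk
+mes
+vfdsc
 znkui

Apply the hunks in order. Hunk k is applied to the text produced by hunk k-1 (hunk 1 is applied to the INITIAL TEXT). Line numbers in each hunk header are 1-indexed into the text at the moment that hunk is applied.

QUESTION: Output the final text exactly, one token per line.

Answer: zan
dyyl
ylwyk
mes
vfdsc
znkui
podf

Derivation:
Hunk 1: at line 2 remove [aqqj,hbsh,cqj] add [ssj] -> 7 lines: zan dyyl ssj rdzj vnjk znkui podf
Hunk 2: at line 2 remove [ssj,rdzj,vnjk] add [yvwhn] -> 5 lines: zan dyyl yvwhn znkui podf
Hunk 3: at line 2 remove [yvwhn] add [ylwyk,mes,vfdsc] -> 7 lines: zan dyyl ylwyk mes vfdsc znkui podf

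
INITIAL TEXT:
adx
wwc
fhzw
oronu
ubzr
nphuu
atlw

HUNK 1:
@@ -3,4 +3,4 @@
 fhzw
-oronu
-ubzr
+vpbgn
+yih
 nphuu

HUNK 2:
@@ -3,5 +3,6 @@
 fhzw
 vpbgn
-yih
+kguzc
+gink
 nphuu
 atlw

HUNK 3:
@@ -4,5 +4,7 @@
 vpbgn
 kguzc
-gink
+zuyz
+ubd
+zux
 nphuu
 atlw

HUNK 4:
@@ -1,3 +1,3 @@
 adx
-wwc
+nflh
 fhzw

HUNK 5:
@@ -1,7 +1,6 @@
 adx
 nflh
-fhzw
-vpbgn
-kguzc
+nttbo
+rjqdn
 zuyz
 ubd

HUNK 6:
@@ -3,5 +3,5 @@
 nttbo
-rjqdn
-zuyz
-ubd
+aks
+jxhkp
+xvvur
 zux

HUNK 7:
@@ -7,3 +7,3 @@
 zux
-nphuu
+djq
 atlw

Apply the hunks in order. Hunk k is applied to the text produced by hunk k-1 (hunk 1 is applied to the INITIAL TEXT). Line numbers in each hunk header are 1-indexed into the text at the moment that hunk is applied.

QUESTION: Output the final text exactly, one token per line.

Hunk 1: at line 3 remove [oronu,ubzr] add [vpbgn,yih] -> 7 lines: adx wwc fhzw vpbgn yih nphuu atlw
Hunk 2: at line 3 remove [yih] add [kguzc,gink] -> 8 lines: adx wwc fhzw vpbgn kguzc gink nphuu atlw
Hunk 3: at line 4 remove [gink] add [zuyz,ubd,zux] -> 10 lines: adx wwc fhzw vpbgn kguzc zuyz ubd zux nphuu atlw
Hunk 4: at line 1 remove [wwc] add [nflh] -> 10 lines: adx nflh fhzw vpbgn kguzc zuyz ubd zux nphuu atlw
Hunk 5: at line 1 remove [fhzw,vpbgn,kguzc] add [nttbo,rjqdn] -> 9 lines: adx nflh nttbo rjqdn zuyz ubd zux nphuu atlw
Hunk 6: at line 3 remove [rjqdn,zuyz,ubd] add [aks,jxhkp,xvvur] -> 9 lines: adx nflh nttbo aks jxhkp xvvur zux nphuu atlw
Hunk 7: at line 7 remove [nphuu] add [djq] -> 9 lines: adx nflh nttbo aks jxhkp xvvur zux djq atlw

Answer: adx
nflh
nttbo
aks
jxhkp
xvvur
zux
djq
atlw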